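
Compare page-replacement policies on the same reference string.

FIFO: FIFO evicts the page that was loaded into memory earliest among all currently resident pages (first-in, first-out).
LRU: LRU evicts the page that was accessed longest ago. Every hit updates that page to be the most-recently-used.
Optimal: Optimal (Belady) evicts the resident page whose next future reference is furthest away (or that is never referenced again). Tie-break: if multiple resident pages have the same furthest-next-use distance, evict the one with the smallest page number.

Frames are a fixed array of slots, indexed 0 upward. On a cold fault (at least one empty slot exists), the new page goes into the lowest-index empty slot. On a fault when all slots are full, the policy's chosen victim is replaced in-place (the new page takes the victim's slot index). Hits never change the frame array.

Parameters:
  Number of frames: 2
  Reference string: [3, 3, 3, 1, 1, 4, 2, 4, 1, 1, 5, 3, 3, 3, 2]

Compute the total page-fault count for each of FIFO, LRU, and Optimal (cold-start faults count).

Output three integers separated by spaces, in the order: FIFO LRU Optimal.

Answer: 8 8 7

Derivation:
--- FIFO ---
  step 0: ref 3 -> FAULT, frames=[3,-] (faults so far: 1)
  step 1: ref 3 -> HIT, frames=[3,-] (faults so far: 1)
  step 2: ref 3 -> HIT, frames=[3,-] (faults so far: 1)
  step 3: ref 1 -> FAULT, frames=[3,1] (faults so far: 2)
  step 4: ref 1 -> HIT, frames=[3,1] (faults so far: 2)
  step 5: ref 4 -> FAULT, evict 3, frames=[4,1] (faults so far: 3)
  step 6: ref 2 -> FAULT, evict 1, frames=[4,2] (faults so far: 4)
  step 7: ref 4 -> HIT, frames=[4,2] (faults so far: 4)
  step 8: ref 1 -> FAULT, evict 4, frames=[1,2] (faults so far: 5)
  step 9: ref 1 -> HIT, frames=[1,2] (faults so far: 5)
  step 10: ref 5 -> FAULT, evict 2, frames=[1,5] (faults so far: 6)
  step 11: ref 3 -> FAULT, evict 1, frames=[3,5] (faults so far: 7)
  step 12: ref 3 -> HIT, frames=[3,5] (faults so far: 7)
  step 13: ref 3 -> HIT, frames=[3,5] (faults so far: 7)
  step 14: ref 2 -> FAULT, evict 5, frames=[3,2] (faults so far: 8)
  FIFO total faults: 8
--- LRU ---
  step 0: ref 3 -> FAULT, frames=[3,-] (faults so far: 1)
  step 1: ref 3 -> HIT, frames=[3,-] (faults so far: 1)
  step 2: ref 3 -> HIT, frames=[3,-] (faults so far: 1)
  step 3: ref 1 -> FAULT, frames=[3,1] (faults so far: 2)
  step 4: ref 1 -> HIT, frames=[3,1] (faults so far: 2)
  step 5: ref 4 -> FAULT, evict 3, frames=[4,1] (faults so far: 3)
  step 6: ref 2 -> FAULT, evict 1, frames=[4,2] (faults so far: 4)
  step 7: ref 4 -> HIT, frames=[4,2] (faults so far: 4)
  step 8: ref 1 -> FAULT, evict 2, frames=[4,1] (faults so far: 5)
  step 9: ref 1 -> HIT, frames=[4,1] (faults so far: 5)
  step 10: ref 5 -> FAULT, evict 4, frames=[5,1] (faults so far: 6)
  step 11: ref 3 -> FAULT, evict 1, frames=[5,3] (faults so far: 7)
  step 12: ref 3 -> HIT, frames=[5,3] (faults so far: 7)
  step 13: ref 3 -> HIT, frames=[5,3] (faults so far: 7)
  step 14: ref 2 -> FAULT, evict 5, frames=[2,3] (faults so far: 8)
  LRU total faults: 8
--- Optimal ---
  step 0: ref 3 -> FAULT, frames=[3,-] (faults so far: 1)
  step 1: ref 3 -> HIT, frames=[3,-] (faults so far: 1)
  step 2: ref 3 -> HIT, frames=[3,-] (faults so far: 1)
  step 3: ref 1 -> FAULT, frames=[3,1] (faults so far: 2)
  step 4: ref 1 -> HIT, frames=[3,1] (faults so far: 2)
  step 5: ref 4 -> FAULT, evict 3, frames=[4,1] (faults so far: 3)
  step 6: ref 2 -> FAULT, evict 1, frames=[4,2] (faults so far: 4)
  step 7: ref 4 -> HIT, frames=[4,2] (faults so far: 4)
  step 8: ref 1 -> FAULT, evict 4, frames=[1,2] (faults so far: 5)
  step 9: ref 1 -> HIT, frames=[1,2] (faults so far: 5)
  step 10: ref 5 -> FAULT, evict 1, frames=[5,2] (faults so far: 6)
  step 11: ref 3 -> FAULT, evict 5, frames=[3,2] (faults so far: 7)
  step 12: ref 3 -> HIT, frames=[3,2] (faults so far: 7)
  step 13: ref 3 -> HIT, frames=[3,2] (faults so far: 7)
  step 14: ref 2 -> HIT, frames=[3,2] (faults so far: 7)
  Optimal total faults: 7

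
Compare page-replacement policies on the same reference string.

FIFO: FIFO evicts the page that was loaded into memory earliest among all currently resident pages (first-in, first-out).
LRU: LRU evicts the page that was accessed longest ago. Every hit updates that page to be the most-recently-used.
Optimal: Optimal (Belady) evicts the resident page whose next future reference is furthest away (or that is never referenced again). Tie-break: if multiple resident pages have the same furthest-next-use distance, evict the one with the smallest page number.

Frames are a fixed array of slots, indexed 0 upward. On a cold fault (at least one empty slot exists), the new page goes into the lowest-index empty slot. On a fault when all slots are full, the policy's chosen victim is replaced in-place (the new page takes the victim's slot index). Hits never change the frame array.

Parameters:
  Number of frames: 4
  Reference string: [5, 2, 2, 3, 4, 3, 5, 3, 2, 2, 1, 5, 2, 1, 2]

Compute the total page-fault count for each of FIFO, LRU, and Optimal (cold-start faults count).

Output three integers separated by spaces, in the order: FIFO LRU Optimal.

--- FIFO ---
  step 0: ref 5 -> FAULT, frames=[5,-,-,-] (faults so far: 1)
  step 1: ref 2 -> FAULT, frames=[5,2,-,-] (faults so far: 2)
  step 2: ref 2 -> HIT, frames=[5,2,-,-] (faults so far: 2)
  step 3: ref 3 -> FAULT, frames=[5,2,3,-] (faults so far: 3)
  step 4: ref 4 -> FAULT, frames=[5,2,3,4] (faults so far: 4)
  step 5: ref 3 -> HIT, frames=[5,2,3,4] (faults so far: 4)
  step 6: ref 5 -> HIT, frames=[5,2,3,4] (faults so far: 4)
  step 7: ref 3 -> HIT, frames=[5,2,3,4] (faults so far: 4)
  step 8: ref 2 -> HIT, frames=[5,2,3,4] (faults so far: 4)
  step 9: ref 2 -> HIT, frames=[5,2,3,4] (faults so far: 4)
  step 10: ref 1 -> FAULT, evict 5, frames=[1,2,3,4] (faults so far: 5)
  step 11: ref 5 -> FAULT, evict 2, frames=[1,5,3,4] (faults so far: 6)
  step 12: ref 2 -> FAULT, evict 3, frames=[1,5,2,4] (faults so far: 7)
  step 13: ref 1 -> HIT, frames=[1,5,2,4] (faults so far: 7)
  step 14: ref 2 -> HIT, frames=[1,5,2,4] (faults so far: 7)
  FIFO total faults: 7
--- LRU ---
  step 0: ref 5 -> FAULT, frames=[5,-,-,-] (faults so far: 1)
  step 1: ref 2 -> FAULT, frames=[5,2,-,-] (faults so far: 2)
  step 2: ref 2 -> HIT, frames=[5,2,-,-] (faults so far: 2)
  step 3: ref 3 -> FAULT, frames=[5,2,3,-] (faults so far: 3)
  step 4: ref 4 -> FAULT, frames=[5,2,3,4] (faults so far: 4)
  step 5: ref 3 -> HIT, frames=[5,2,3,4] (faults so far: 4)
  step 6: ref 5 -> HIT, frames=[5,2,3,4] (faults so far: 4)
  step 7: ref 3 -> HIT, frames=[5,2,3,4] (faults so far: 4)
  step 8: ref 2 -> HIT, frames=[5,2,3,4] (faults so far: 4)
  step 9: ref 2 -> HIT, frames=[5,2,3,4] (faults so far: 4)
  step 10: ref 1 -> FAULT, evict 4, frames=[5,2,3,1] (faults so far: 5)
  step 11: ref 5 -> HIT, frames=[5,2,3,1] (faults so far: 5)
  step 12: ref 2 -> HIT, frames=[5,2,3,1] (faults so far: 5)
  step 13: ref 1 -> HIT, frames=[5,2,3,1] (faults so far: 5)
  step 14: ref 2 -> HIT, frames=[5,2,3,1] (faults so far: 5)
  LRU total faults: 5
--- Optimal ---
  step 0: ref 5 -> FAULT, frames=[5,-,-,-] (faults so far: 1)
  step 1: ref 2 -> FAULT, frames=[5,2,-,-] (faults so far: 2)
  step 2: ref 2 -> HIT, frames=[5,2,-,-] (faults so far: 2)
  step 3: ref 3 -> FAULT, frames=[5,2,3,-] (faults so far: 3)
  step 4: ref 4 -> FAULT, frames=[5,2,3,4] (faults so far: 4)
  step 5: ref 3 -> HIT, frames=[5,2,3,4] (faults so far: 4)
  step 6: ref 5 -> HIT, frames=[5,2,3,4] (faults so far: 4)
  step 7: ref 3 -> HIT, frames=[5,2,3,4] (faults so far: 4)
  step 8: ref 2 -> HIT, frames=[5,2,3,4] (faults so far: 4)
  step 9: ref 2 -> HIT, frames=[5,2,3,4] (faults so far: 4)
  step 10: ref 1 -> FAULT, evict 3, frames=[5,2,1,4] (faults so far: 5)
  step 11: ref 5 -> HIT, frames=[5,2,1,4] (faults so far: 5)
  step 12: ref 2 -> HIT, frames=[5,2,1,4] (faults so far: 5)
  step 13: ref 1 -> HIT, frames=[5,2,1,4] (faults so far: 5)
  step 14: ref 2 -> HIT, frames=[5,2,1,4] (faults so far: 5)
  Optimal total faults: 5

Answer: 7 5 5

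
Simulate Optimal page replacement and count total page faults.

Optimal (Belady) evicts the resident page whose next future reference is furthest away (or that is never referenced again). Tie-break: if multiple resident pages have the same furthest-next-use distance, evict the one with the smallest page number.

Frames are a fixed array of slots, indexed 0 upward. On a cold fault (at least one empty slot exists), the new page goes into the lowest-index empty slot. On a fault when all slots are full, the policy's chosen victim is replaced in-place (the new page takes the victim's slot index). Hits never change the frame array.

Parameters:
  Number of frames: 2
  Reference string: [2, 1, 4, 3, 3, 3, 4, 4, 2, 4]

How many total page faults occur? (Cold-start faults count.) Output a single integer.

Answer: 5

Derivation:
Step 0: ref 2 → FAULT, frames=[2,-]
Step 1: ref 1 → FAULT, frames=[2,1]
Step 2: ref 4 → FAULT (evict 1), frames=[2,4]
Step 3: ref 3 → FAULT (evict 2), frames=[3,4]
Step 4: ref 3 → HIT, frames=[3,4]
Step 5: ref 3 → HIT, frames=[3,4]
Step 6: ref 4 → HIT, frames=[3,4]
Step 7: ref 4 → HIT, frames=[3,4]
Step 8: ref 2 → FAULT (evict 3), frames=[2,4]
Step 9: ref 4 → HIT, frames=[2,4]
Total faults: 5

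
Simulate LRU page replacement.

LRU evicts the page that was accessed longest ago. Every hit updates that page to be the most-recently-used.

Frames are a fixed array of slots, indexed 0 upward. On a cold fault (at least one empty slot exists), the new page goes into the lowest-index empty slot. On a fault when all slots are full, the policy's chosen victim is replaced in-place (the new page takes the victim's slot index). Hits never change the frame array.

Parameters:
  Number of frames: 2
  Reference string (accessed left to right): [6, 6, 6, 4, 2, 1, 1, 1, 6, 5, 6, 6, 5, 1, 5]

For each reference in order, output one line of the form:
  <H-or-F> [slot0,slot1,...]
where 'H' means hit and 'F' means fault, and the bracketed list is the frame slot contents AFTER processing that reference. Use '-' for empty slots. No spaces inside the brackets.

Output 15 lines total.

F [6,-]
H [6,-]
H [6,-]
F [6,4]
F [2,4]
F [2,1]
H [2,1]
H [2,1]
F [6,1]
F [6,5]
H [6,5]
H [6,5]
H [6,5]
F [1,5]
H [1,5]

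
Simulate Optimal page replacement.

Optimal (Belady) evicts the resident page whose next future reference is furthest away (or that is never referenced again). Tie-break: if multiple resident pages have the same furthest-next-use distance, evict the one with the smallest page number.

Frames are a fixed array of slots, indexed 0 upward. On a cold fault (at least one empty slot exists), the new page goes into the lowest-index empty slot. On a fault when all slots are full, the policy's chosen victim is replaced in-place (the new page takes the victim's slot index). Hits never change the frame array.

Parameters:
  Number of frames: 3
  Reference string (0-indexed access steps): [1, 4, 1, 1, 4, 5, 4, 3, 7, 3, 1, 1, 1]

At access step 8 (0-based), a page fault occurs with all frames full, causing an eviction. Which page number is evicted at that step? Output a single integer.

Answer: 5

Derivation:
Step 0: ref 1 -> FAULT, frames=[1,-,-]
Step 1: ref 4 -> FAULT, frames=[1,4,-]
Step 2: ref 1 -> HIT, frames=[1,4,-]
Step 3: ref 1 -> HIT, frames=[1,4,-]
Step 4: ref 4 -> HIT, frames=[1,4,-]
Step 5: ref 5 -> FAULT, frames=[1,4,5]
Step 6: ref 4 -> HIT, frames=[1,4,5]
Step 7: ref 3 -> FAULT, evict 4, frames=[1,3,5]
Step 8: ref 7 -> FAULT, evict 5, frames=[1,3,7]
At step 8: evicted page 5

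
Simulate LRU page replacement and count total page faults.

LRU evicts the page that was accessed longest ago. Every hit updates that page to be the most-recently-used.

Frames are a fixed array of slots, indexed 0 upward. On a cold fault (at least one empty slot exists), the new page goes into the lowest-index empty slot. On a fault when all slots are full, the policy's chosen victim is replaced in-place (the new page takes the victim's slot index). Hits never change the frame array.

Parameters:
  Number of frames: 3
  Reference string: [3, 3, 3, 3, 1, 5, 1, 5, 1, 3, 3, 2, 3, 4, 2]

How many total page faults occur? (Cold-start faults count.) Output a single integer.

Answer: 5

Derivation:
Step 0: ref 3 → FAULT, frames=[3,-,-]
Step 1: ref 3 → HIT, frames=[3,-,-]
Step 2: ref 3 → HIT, frames=[3,-,-]
Step 3: ref 3 → HIT, frames=[3,-,-]
Step 4: ref 1 → FAULT, frames=[3,1,-]
Step 5: ref 5 → FAULT, frames=[3,1,5]
Step 6: ref 1 → HIT, frames=[3,1,5]
Step 7: ref 5 → HIT, frames=[3,1,5]
Step 8: ref 1 → HIT, frames=[3,1,5]
Step 9: ref 3 → HIT, frames=[3,1,5]
Step 10: ref 3 → HIT, frames=[3,1,5]
Step 11: ref 2 → FAULT (evict 5), frames=[3,1,2]
Step 12: ref 3 → HIT, frames=[3,1,2]
Step 13: ref 4 → FAULT (evict 1), frames=[3,4,2]
Step 14: ref 2 → HIT, frames=[3,4,2]
Total faults: 5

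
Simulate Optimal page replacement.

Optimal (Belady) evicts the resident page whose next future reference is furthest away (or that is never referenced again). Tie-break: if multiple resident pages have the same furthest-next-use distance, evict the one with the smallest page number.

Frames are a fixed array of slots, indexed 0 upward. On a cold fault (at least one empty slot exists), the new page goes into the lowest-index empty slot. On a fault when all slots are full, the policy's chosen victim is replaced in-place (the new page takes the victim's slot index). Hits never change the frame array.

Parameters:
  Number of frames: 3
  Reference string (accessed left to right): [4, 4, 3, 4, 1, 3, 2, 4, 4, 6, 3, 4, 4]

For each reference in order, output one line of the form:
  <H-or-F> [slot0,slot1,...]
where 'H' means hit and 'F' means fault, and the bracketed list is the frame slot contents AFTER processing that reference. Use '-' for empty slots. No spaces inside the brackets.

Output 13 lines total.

F [4,-,-]
H [4,-,-]
F [4,3,-]
H [4,3,-]
F [4,3,1]
H [4,3,1]
F [4,3,2]
H [4,3,2]
H [4,3,2]
F [4,3,6]
H [4,3,6]
H [4,3,6]
H [4,3,6]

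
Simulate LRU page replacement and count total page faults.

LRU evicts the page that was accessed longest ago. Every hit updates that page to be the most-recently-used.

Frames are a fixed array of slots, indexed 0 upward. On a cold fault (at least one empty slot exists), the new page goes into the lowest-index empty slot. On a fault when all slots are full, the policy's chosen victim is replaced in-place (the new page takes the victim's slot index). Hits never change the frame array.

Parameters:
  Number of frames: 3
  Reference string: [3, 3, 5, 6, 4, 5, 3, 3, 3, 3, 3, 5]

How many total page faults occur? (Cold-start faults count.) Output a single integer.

Step 0: ref 3 → FAULT, frames=[3,-,-]
Step 1: ref 3 → HIT, frames=[3,-,-]
Step 2: ref 5 → FAULT, frames=[3,5,-]
Step 3: ref 6 → FAULT, frames=[3,5,6]
Step 4: ref 4 → FAULT (evict 3), frames=[4,5,6]
Step 5: ref 5 → HIT, frames=[4,5,6]
Step 6: ref 3 → FAULT (evict 6), frames=[4,5,3]
Step 7: ref 3 → HIT, frames=[4,5,3]
Step 8: ref 3 → HIT, frames=[4,5,3]
Step 9: ref 3 → HIT, frames=[4,5,3]
Step 10: ref 3 → HIT, frames=[4,5,3]
Step 11: ref 5 → HIT, frames=[4,5,3]
Total faults: 5

Answer: 5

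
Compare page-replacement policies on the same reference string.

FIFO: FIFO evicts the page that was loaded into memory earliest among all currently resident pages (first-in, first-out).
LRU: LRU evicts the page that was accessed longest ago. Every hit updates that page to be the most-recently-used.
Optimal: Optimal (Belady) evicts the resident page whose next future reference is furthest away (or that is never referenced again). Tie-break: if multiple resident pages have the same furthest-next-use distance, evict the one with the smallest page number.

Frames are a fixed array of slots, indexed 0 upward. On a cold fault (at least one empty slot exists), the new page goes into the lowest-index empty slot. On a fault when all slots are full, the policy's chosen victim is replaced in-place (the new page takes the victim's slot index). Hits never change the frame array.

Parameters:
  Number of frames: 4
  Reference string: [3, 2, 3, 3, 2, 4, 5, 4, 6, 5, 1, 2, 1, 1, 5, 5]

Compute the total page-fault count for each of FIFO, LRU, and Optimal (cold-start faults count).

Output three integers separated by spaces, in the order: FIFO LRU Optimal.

Answer: 7 7 6

Derivation:
--- FIFO ---
  step 0: ref 3 -> FAULT, frames=[3,-,-,-] (faults so far: 1)
  step 1: ref 2 -> FAULT, frames=[3,2,-,-] (faults so far: 2)
  step 2: ref 3 -> HIT, frames=[3,2,-,-] (faults so far: 2)
  step 3: ref 3 -> HIT, frames=[3,2,-,-] (faults so far: 2)
  step 4: ref 2 -> HIT, frames=[3,2,-,-] (faults so far: 2)
  step 5: ref 4 -> FAULT, frames=[3,2,4,-] (faults so far: 3)
  step 6: ref 5 -> FAULT, frames=[3,2,4,5] (faults so far: 4)
  step 7: ref 4 -> HIT, frames=[3,2,4,5] (faults so far: 4)
  step 8: ref 6 -> FAULT, evict 3, frames=[6,2,4,5] (faults so far: 5)
  step 9: ref 5 -> HIT, frames=[6,2,4,5] (faults so far: 5)
  step 10: ref 1 -> FAULT, evict 2, frames=[6,1,4,5] (faults so far: 6)
  step 11: ref 2 -> FAULT, evict 4, frames=[6,1,2,5] (faults so far: 7)
  step 12: ref 1 -> HIT, frames=[6,1,2,5] (faults so far: 7)
  step 13: ref 1 -> HIT, frames=[6,1,2,5] (faults so far: 7)
  step 14: ref 5 -> HIT, frames=[6,1,2,5] (faults so far: 7)
  step 15: ref 5 -> HIT, frames=[6,1,2,5] (faults so far: 7)
  FIFO total faults: 7
--- LRU ---
  step 0: ref 3 -> FAULT, frames=[3,-,-,-] (faults so far: 1)
  step 1: ref 2 -> FAULT, frames=[3,2,-,-] (faults so far: 2)
  step 2: ref 3 -> HIT, frames=[3,2,-,-] (faults so far: 2)
  step 3: ref 3 -> HIT, frames=[3,2,-,-] (faults so far: 2)
  step 4: ref 2 -> HIT, frames=[3,2,-,-] (faults so far: 2)
  step 5: ref 4 -> FAULT, frames=[3,2,4,-] (faults so far: 3)
  step 6: ref 5 -> FAULT, frames=[3,2,4,5] (faults so far: 4)
  step 7: ref 4 -> HIT, frames=[3,2,4,5] (faults so far: 4)
  step 8: ref 6 -> FAULT, evict 3, frames=[6,2,4,5] (faults so far: 5)
  step 9: ref 5 -> HIT, frames=[6,2,4,5] (faults so far: 5)
  step 10: ref 1 -> FAULT, evict 2, frames=[6,1,4,5] (faults so far: 6)
  step 11: ref 2 -> FAULT, evict 4, frames=[6,1,2,5] (faults so far: 7)
  step 12: ref 1 -> HIT, frames=[6,1,2,5] (faults so far: 7)
  step 13: ref 1 -> HIT, frames=[6,1,2,5] (faults so far: 7)
  step 14: ref 5 -> HIT, frames=[6,1,2,5] (faults so far: 7)
  step 15: ref 5 -> HIT, frames=[6,1,2,5] (faults so far: 7)
  LRU total faults: 7
--- Optimal ---
  step 0: ref 3 -> FAULT, frames=[3,-,-,-] (faults so far: 1)
  step 1: ref 2 -> FAULT, frames=[3,2,-,-] (faults so far: 2)
  step 2: ref 3 -> HIT, frames=[3,2,-,-] (faults so far: 2)
  step 3: ref 3 -> HIT, frames=[3,2,-,-] (faults so far: 2)
  step 4: ref 2 -> HIT, frames=[3,2,-,-] (faults so far: 2)
  step 5: ref 4 -> FAULT, frames=[3,2,4,-] (faults so far: 3)
  step 6: ref 5 -> FAULT, frames=[3,2,4,5] (faults so far: 4)
  step 7: ref 4 -> HIT, frames=[3,2,4,5] (faults so far: 4)
  step 8: ref 6 -> FAULT, evict 3, frames=[6,2,4,5] (faults so far: 5)
  step 9: ref 5 -> HIT, frames=[6,2,4,5] (faults so far: 5)
  step 10: ref 1 -> FAULT, evict 4, frames=[6,2,1,5] (faults so far: 6)
  step 11: ref 2 -> HIT, frames=[6,2,1,5] (faults so far: 6)
  step 12: ref 1 -> HIT, frames=[6,2,1,5] (faults so far: 6)
  step 13: ref 1 -> HIT, frames=[6,2,1,5] (faults so far: 6)
  step 14: ref 5 -> HIT, frames=[6,2,1,5] (faults so far: 6)
  step 15: ref 5 -> HIT, frames=[6,2,1,5] (faults so far: 6)
  Optimal total faults: 6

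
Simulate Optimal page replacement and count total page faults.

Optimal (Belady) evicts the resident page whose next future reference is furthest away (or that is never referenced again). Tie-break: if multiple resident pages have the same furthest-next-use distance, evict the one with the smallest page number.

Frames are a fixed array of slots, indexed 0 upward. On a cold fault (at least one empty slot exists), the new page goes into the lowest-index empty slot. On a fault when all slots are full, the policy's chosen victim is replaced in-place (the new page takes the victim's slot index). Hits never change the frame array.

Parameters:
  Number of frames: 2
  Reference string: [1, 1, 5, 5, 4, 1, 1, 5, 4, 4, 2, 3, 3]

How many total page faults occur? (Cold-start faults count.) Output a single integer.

Answer: 6

Derivation:
Step 0: ref 1 → FAULT, frames=[1,-]
Step 1: ref 1 → HIT, frames=[1,-]
Step 2: ref 5 → FAULT, frames=[1,5]
Step 3: ref 5 → HIT, frames=[1,5]
Step 4: ref 4 → FAULT (evict 5), frames=[1,4]
Step 5: ref 1 → HIT, frames=[1,4]
Step 6: ref 1 → HIT, frames=[1,4]
Step 7: ref 5 → FAULT (evict 1), frames=[5,4]
Step 8: ref 4 → HIT, frames=[5,4]
Step 9: ref 4 → HIT, frames=[5,4]
Step 10: ref 2 → FAULT (evict 4), frames=[5,2]
Step 11: ref 3 → FAULT (evict 2), frames=[5,3]
Step 12: ref 3 → HIT, frames=[5,3]
Total faults: 6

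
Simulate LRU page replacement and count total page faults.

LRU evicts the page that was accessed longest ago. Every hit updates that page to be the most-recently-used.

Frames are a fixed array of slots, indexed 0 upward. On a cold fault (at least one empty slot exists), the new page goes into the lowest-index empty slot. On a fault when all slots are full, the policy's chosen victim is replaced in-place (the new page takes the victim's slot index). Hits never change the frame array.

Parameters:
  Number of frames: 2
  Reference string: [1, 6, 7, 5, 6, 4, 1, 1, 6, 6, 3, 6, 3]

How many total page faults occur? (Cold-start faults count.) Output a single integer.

Answer: 9

Derivation:
Step 0: ref 1 → FAULT, frames=[1,-]
Step 1: ref 6 → FAULT, frames=[1,6]
Step 2: ref 7 → FAULT (evict 1), frames=[7,6]
Step 3: ref 5 → FAULT (evict 6), frames=[7,5]
Step 4: ref 6 → FAULT (evict 7), frames=[6,5]
Step 5: ref 4 → FAULT (evict 5), frames=[6,4]
Step 6: ref 1 → FAULT (evict 6), frames=[1,4]
Step 7: ref 1 → HIT, frames=[1,4]
Step 8: ref 6 → FAULT (evict 4), frames=[1,6]
Step 9: ref 6 → HIT, frames=[1,6]
Step 10: ref 3 → FAULT (evict 1), frames=[3,6]
Step 11: ref 6 → HIT, frames=[3,6]
Step 12: ref 3 → HIT, frames=[3,6]
Total faults: 9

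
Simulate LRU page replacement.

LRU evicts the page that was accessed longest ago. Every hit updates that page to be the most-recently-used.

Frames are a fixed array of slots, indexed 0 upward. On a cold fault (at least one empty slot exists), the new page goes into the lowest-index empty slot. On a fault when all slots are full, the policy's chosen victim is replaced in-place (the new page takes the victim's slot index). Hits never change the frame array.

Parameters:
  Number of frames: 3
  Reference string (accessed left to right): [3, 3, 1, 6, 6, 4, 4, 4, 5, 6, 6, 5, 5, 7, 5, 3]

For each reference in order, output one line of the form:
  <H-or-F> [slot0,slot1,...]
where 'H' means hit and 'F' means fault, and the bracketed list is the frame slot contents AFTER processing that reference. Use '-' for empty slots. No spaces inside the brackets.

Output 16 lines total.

F [3,-,-]
H [3,-,-]
F [3,1,-]
F [3,1,6]
H [3,1,6]
F [4,1,6]
H [4,1,6]
H [4,1,6]
F [4,5,6]
H [4,5,6]
H [4,5,6]
H [4,5,6]
H [4,5,6]
F [7,5,6]
H [7,5,6]
F [7,5,3]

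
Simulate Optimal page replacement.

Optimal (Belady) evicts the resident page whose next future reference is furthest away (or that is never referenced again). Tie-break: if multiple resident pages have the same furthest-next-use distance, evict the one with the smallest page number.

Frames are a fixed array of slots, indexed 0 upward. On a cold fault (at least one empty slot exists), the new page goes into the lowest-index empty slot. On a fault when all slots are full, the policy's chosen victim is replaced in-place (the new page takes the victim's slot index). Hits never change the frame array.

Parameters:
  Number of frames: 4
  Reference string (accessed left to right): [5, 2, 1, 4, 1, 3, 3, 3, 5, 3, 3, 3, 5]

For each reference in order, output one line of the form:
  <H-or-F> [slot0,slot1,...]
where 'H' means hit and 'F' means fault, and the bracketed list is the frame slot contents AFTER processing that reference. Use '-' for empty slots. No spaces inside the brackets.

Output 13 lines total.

F [5,-,-,-]
F [5,2,-,-]
F [5,2,1,-]
F [5,2,1,4]
H [5,2,1,4]
F [5,2,3,4]
H [5,2,3,4]
H [5,2,3,4]
H [5,2,3,4]
H [5,2,3,4]
H [5,2,3,4]
H [5,2,3,4]
H [5,2,3,4]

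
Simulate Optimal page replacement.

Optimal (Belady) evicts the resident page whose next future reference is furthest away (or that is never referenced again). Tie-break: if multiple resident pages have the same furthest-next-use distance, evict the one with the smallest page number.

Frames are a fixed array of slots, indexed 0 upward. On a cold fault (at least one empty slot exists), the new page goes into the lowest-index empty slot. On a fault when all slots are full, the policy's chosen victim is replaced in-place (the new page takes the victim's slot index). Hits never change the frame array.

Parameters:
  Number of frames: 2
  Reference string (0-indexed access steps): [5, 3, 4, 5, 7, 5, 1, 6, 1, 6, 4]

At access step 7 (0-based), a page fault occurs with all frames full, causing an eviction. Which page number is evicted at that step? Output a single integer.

Answer: 7

Derivation:
Step 0: ref 5 -> FAULT, frames=[5,-]
Step 1: ref 3 -> FAULT, frames=[5,3]
Step 2: ref 4 -> FAULT, evict 3, frames=[5,4]
Step 3: ref 5 -> HIT, frames=[5,4]
Step 4: ref 7 -> FAULT, evict 4, frames=[5,7]
Step 5: ref 5 -> HIT, frames=[5,7]
Step 6: ref 1 -> FAULT, evict 5, frames=[1,7]
Step 7: ref 6 -> FAULT, evict 7, frames=[1,6]
At step 7: evicted page 7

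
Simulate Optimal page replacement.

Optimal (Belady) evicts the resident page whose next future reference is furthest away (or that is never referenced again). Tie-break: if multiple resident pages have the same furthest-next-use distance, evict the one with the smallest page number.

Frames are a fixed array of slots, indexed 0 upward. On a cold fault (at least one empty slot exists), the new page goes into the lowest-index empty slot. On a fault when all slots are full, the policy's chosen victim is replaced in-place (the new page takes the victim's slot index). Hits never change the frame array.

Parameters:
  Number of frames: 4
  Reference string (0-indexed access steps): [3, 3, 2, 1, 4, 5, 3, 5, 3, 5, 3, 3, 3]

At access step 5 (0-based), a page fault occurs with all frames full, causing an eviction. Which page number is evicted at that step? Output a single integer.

Answer: 1

Derivation:
Step 0: ref 3 -> FAULT, frames=[3,-,-,-]
Step 1: ref 3 -> HIT, frames=[3,-,-,-]
Step 2: ref 2 -> FAULT, frames=[3,2,-,-]
Step 3: ref 1 -> FAULT, frames=[3,2,1,-]
Step 4: ref 4 -> FAULT, frames=[3,2,1,4]
Step 5: ref 5 -> FAULT, evict 1, frames=[3,2,5,4]
At step 5: evicted page 1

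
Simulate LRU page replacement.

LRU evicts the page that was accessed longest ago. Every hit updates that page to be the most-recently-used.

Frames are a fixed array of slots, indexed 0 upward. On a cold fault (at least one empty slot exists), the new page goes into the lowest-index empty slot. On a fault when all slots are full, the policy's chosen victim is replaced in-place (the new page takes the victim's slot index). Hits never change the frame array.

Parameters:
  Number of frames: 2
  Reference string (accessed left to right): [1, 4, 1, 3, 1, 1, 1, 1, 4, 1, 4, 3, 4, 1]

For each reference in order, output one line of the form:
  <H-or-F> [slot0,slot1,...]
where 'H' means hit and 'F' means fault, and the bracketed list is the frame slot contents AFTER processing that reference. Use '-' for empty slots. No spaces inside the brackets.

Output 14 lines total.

F [1,-]
F [1,4]
H [1,4]
F [1,3]
H [1,3]
H [1,3]
H [1,3]
H [1,3]
F [1,4]
H [1,4]
H [1,4]
F [3,4]
H [3,4]
F [1,4]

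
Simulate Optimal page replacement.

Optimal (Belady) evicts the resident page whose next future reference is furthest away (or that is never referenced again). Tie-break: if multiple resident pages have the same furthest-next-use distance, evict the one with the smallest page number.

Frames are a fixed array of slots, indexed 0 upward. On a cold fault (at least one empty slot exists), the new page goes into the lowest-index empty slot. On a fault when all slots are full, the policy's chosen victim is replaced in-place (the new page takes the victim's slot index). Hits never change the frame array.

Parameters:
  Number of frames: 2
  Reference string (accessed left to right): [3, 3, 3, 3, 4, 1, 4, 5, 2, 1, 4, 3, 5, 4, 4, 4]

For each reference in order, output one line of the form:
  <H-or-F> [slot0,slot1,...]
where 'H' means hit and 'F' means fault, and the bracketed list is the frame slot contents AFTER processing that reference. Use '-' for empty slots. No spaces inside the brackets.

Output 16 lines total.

F [3,-]
H [3,-]
H [3,-]
H [3,-]
F [3,4]
F [1,4]
H [1,4]
F [1,5]
F [1,2]
H [1,2]
F [4,2]
F [4,3]
F [4,5]
H [4,5]
H [4,5]
H [4,5]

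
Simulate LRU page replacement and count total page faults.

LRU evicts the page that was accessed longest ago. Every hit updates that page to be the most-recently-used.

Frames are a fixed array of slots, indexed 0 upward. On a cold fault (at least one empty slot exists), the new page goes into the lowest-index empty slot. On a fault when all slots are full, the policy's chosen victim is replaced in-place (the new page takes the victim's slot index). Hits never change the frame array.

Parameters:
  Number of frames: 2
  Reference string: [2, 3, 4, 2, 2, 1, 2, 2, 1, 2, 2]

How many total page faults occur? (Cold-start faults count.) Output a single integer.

Step 0: ref 2 → FAULT, frames=[2,-]
Step 1: ref 3 → FAULT, frames=[2,3]
Step 2: ref 4 → FAULT (evict 2), frames=[4,3]
Step 3: ref 2 → FAULT (evict 3), frames=[4,2]
Step 4: ref 2 → HIT, frames=[4,2]
Step 5: ref 1 → FAULT (evict 4), frames=[1,2]
Step 6: ref 2 → HIT, frames=[1,2]
Step 7: ref 2 → HIT, frames=[1,2]
Step 8: ref 1 → HIT, frames=[1,2]
Step 9: ref 2 → HIT, frames=[1,2]
Step 10: ref 2 → HIT, frames=[1,2]
Total faults: 5

Answer: 5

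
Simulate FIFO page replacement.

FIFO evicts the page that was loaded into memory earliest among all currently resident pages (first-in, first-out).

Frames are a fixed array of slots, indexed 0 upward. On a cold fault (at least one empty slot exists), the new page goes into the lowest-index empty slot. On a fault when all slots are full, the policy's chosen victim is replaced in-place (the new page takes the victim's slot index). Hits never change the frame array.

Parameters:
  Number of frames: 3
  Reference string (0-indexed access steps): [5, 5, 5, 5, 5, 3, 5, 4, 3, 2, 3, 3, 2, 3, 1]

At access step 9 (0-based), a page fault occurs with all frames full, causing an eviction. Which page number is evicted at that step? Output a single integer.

Answer: 5

Derivation:
Step 0: ref 5 -> FAULT, frames=[5,-,-]
Step 1: ref 5 -> HIT, frames=[5,-,-]
Step 2: ref 5 -> HIT, frames=[5,-,-]
Step 3: ref 5 -> HIT, frames=[5,-,-]
Step 4: ref 5 -> HIT, frames=[5,-,-]
Step 5: ref 3 -> FAULT, frames=[5,3,-]
Step 6: ref 5 -> HIT, frames=[5,3,-]
Step 7: ref 4 -> FAULT, frames=[5,3,4]
Step 8: ref 3 -> HIT, frames=[5,3,4]
Step 9: ref 2 -> FAULT, evict 5, frames=[2,3,4]
At step 9: evicted page 5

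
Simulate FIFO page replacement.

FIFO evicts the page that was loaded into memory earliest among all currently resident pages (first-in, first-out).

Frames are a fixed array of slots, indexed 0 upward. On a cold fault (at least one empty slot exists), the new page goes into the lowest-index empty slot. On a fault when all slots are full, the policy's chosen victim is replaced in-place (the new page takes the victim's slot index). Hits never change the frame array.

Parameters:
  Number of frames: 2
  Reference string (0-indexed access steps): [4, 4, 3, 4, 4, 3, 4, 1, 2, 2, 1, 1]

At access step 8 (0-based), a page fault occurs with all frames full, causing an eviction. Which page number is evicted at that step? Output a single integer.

Step 0: ref 4 -> FAULT, frames=[4,-]
Step 1: ref 4 -> HIT, frames=[4,-]
Step 2: ref 3 -> FAULT, frames=[4,3]
Step 3: ref 4 -> HIT, frames=[4,3]
Step 4: ref 4 -> HIT, frames=[4,3]
Step 5: ref 3 -> HIT, frames=[4,3]
Step 6: ref 4 -> HIT, frames=[4,3]
Step 7: ref 1 -> FAULT, evict 4, frames=[1,3]
Step 8: ref 2 -> FAULT, evict 3, frames=[1,2]
At step 8: evicted page 3

Answer: 3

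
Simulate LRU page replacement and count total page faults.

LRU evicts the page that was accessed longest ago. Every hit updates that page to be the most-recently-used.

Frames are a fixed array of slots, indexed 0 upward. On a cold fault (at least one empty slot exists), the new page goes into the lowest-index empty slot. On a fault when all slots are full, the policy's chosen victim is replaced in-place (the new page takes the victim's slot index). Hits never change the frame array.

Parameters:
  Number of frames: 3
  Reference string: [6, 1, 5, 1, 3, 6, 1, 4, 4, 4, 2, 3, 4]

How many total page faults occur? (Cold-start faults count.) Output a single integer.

Answer: 8

Derivation:
Step 0: ref 6 → FAULT, frames=[6,-,-]
Step 1: ref 1 → FAULT, frames=[6,1,-]
Step 2: ref 5 → FAULT, frames=[6,1,5]
Step 3: ref 1 → HIT, frames=[6,1,5]
Step 4: ref 3 → FAULT (evict 6), frames=[3,1,5]
Step 5: ref 6 → FAULT (evict 5), frames=[3,1,6]
Step 6: ref 1 → HIT, frames=[3,1,6]
Step 7: ref 4 → FAULT (evict 3), frames=[4,1,6]
Step 8: ref 4 → HIT, frames=[4,1,6]
Step 9: ref 4 → HIT, frames=[4,1,6]
Step 10: ref 2 → FAULT (evict 6), frames=[4,1,2]
Step 11: ref 3 → FAULT (evict 1), frames=[4,3,2]
Step 12: ref 4 → HIT, frames=[4,3,2]
Total faults: 8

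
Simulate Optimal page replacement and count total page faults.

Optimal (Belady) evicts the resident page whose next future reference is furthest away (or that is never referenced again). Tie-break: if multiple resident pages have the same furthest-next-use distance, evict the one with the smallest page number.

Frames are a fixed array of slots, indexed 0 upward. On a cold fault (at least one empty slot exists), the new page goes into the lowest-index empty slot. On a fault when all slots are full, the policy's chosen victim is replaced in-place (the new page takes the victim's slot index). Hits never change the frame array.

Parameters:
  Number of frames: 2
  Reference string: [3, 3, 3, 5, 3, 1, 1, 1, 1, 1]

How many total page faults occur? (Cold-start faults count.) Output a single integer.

Answer: 3

Derivation:
Step 0: ref 3 → FAULT, frames=[3,-]
Step 1: ref 3 → HIT, frames=[3,-]
Step 2: ref 3 → HIT, frames=[3,-]
Step 3: ref 5 → FAULT, frames=[3,5]
Step 4: ref 3 → HIT, frames=[3,5]
Step 5: ref 1 → FAULT (evict 3), frames=[1,5]
Step 6: ref 1 → HIT, frames=[1,5]
Step 7: ref 1 → HIT, frames=[1,5]
Step 8: ref 1 → HIT, frames=[1,5]
Step 9: ref 1 → HIT, frames=[1,5]
Total faults: 3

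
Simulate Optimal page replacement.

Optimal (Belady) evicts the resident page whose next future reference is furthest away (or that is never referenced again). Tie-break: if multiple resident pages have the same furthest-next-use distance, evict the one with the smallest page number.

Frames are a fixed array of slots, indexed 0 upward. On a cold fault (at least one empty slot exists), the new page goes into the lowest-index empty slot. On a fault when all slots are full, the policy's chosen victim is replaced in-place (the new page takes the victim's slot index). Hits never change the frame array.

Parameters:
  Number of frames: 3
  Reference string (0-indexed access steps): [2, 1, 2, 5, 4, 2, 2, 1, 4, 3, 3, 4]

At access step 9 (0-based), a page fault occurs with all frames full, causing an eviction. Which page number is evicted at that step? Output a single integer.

Answer: 1

Derivation:
Step 0: ref 2 -> FAULT, frames=[2,-,-]
Step 1: ref 1 -> FAULT, frames=[2,1,-]
Step 2: ref 2 -> HIT, frames=[2,1,-]
Step 3: ref 5 -> FAULT, frames=[2,1,5]
Step 4: ref 4 -> FAULT, evict 5, frames=[2,1,4]
Step 5: ref 2 -> HIT, frames=[2,1,4]
Step 6: ref 2 -> HIT, frames=[2,1,4]
Step 7: ref 1 -> HIT, frames=[2,1,4]
Step 8: ref 4 -> HIT, frames=[2,1,4]
Step 9: ref 3 -> FAULT, evict 1, frames=[2,3,4]
At step 9: evicted page 1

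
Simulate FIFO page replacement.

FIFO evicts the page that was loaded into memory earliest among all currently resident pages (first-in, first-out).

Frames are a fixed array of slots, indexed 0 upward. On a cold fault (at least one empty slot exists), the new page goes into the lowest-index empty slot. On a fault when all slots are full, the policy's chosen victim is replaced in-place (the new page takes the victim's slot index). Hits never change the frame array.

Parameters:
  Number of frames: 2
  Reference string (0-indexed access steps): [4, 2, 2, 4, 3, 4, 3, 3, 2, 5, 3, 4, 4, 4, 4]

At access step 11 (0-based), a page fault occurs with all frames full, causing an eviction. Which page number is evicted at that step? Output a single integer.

Answer: 5

Derivation:
Step 0: ref 4 -> FAULT, frames=[4,-]
Step 1: ref 2 -> FAULT, frames=[4,2]
Step 2: ref 2 -> HIT, frames=[4,2]
Step 3: ref 4 -> HIT, frames=[4,2]
Step 4: ref 3 -> FAULT, evict 4, frames=[3,2]
Step 5: ref 4 -> FAULT, evict 2, frames=[3,4]
Step 6: ref 3 -> HIT, frames=[3,4]
Step 7: ref 3 -> HIT, frames=[3,4]
Step 8: ref 2 -> FAULT, evict 3, frames=[2,4]
Step 9: ref 5 -> FAULT, evict 4, frames=[2,5]
Step 10: ref 3 -> FAULT, evict 2, frames=[3,5]
Step 11: ref 4 -> FAULT, evict 5, frames=[3,4]
At step 11: evicted page 5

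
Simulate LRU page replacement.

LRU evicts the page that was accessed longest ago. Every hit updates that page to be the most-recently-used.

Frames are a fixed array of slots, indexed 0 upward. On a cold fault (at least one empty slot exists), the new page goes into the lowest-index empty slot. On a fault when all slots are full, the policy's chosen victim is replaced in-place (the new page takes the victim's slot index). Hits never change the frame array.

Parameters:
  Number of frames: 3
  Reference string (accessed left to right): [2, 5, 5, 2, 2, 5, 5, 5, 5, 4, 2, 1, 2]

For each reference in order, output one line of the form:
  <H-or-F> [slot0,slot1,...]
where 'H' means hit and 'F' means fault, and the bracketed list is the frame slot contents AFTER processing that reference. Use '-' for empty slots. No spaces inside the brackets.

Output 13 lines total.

F [2,-,-]
F [2,5,-]
H [2,5,-]
H [2,5,-]
H [2,5,-]
H [2,5,-]
H [2,5,-]
H [2,5,-]
H [2,5,-]
F [2,5,4]
H [2,5,4]
F [2,1,4]
H [2,1,4]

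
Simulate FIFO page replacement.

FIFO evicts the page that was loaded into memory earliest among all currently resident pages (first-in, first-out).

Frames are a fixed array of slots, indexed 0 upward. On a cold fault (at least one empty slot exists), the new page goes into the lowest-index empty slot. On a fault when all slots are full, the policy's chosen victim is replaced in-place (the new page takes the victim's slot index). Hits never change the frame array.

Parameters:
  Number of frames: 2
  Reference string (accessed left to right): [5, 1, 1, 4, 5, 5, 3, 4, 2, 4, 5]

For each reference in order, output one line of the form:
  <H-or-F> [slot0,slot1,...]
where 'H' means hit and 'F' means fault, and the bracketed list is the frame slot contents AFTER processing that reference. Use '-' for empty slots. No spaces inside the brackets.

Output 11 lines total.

F [5,-]
F [5,1]
H [5,1]
F [4,1]
F [4,5]
H [4,5]
F [3,5]
F [3,4]
F [2,4]
H [2,4]
F [2,5]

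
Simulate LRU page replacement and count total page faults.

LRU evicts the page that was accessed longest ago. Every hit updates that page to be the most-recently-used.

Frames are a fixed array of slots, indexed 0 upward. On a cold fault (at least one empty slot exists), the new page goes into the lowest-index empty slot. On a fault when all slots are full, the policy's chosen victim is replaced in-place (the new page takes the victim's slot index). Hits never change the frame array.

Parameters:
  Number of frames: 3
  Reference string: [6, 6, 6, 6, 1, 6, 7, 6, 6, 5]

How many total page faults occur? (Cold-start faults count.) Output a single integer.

Answer: 4

Derivation:
Step 0: ref 6 → FAULT, frames=[6,-,-]
Step 1: ref 6 → HIT, frames=[6,-,-]
Step 2: ref 6 → HIT, frames=[6,-,-]
Step 3: ref 6 → HIT, frames=[6,-,-]
Step 4: ref 1 → FAULT, frames=[6,1,-]
Step 5: ref 6 → HIT, frames=[6,1,-]
Step 6: ref 7 → FAULT, frames=[6,1,7]
Step 7: ref 6 → HIT, frames=[6,1,7]
Step 8: ref 6 → HIT, frames=[6,1,7]
Step 9: ref 5 → FAULT (evict 1), frames=[6,5,7]
Total faults: 4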